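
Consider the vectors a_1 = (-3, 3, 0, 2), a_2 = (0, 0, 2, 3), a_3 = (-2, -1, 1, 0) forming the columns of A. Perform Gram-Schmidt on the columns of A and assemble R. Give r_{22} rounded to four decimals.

a_1 = (-3, 3, 0, 2); ‖a_1‖ = 4.6904, so e_1 = (-0.6396, 0.6396, 0.0000, 0.4264).
e_1·a_2 = (-0.6396)·0 + 0.6396·0 + 0.0000·2 + 0.4264·3 = 1.2792.
u_2 = a_2 − 1.2792·e_1 = (0.8182, -0.8182, 2.0000, 2.4545).
r_{22} = ‖u_2‖ = 3.3710.

r_{22} = 3.3710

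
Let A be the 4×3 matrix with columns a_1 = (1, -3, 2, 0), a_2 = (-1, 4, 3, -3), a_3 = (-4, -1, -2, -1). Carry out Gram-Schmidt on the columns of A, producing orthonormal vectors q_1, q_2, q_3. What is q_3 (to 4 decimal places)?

q_1 = a_1/‖a_1‖ = (1, -3, 2, 0)/3.7417 = (0.2673, -0.8018, 0.5345, 0.0000).
r_{12} = q_1·a_2 = -1.8708.
u_2 = a_2 + 1.8708·q_1 = (-0.5000, 2.5000, 4.0000, -3.0000).
‖u_2‖ = 5.6125, so q_2 = (-0.0891, 0.4454, 0.7127, -0.5345).
r_{13} = q_1·a_3 = -1.3363; r_{23} = q_2·a_3 = -0.9800.
u_3 = a_3 + 1.3363·q_1 + 0.9800·q_2 = (-3.7302, -1.6349, -0.5873, -1.5238).
‖u_3‖ = 4.3879, so q_3 = (-0.8501, -0.3726, -0.1338, -0.3473).

q_3 = (-0.8501, -0.3726, -0.1338, -0.3473)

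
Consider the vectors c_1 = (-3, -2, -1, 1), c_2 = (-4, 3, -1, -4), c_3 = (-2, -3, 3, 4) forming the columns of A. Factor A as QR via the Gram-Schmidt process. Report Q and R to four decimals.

Q = [[-0.7746, -0.5284, -0.3310], [-0.5164, 0.5284, 0.1553], [-0.2582, -0.1243, 0.9040], [0.2582, -0.6528, 0.2215]], R = [[3.8730, 0.7746, 3.3566], [0.0000, 6.4343, -3.5124], [0.0000, 0.0000, 3.7942]]

c_1 = (-3, -2, -1, 1); ‖c_1‖ = 3.8730, so e_1 = (-0.7746, -0.5164, -0.2582, 0.2582).
e_1·c_2 = (-0.7746)·(-4) + (-0.5164)·3 + (-0.2582)·(-1) + 0.2582·(-4) = 0.7746.
u_2 = c_2 − 0.7746·e_1 = (-3.4000, 3.4000, -0.8000, -4.2000).
‖u_2‖ = 6.4343, so e_2 = (-0.5284, 0.5284, -0.1243, -0.6528).
e_1·c_3 = (-0.7746)·(-2) + (-0.5164)·(-3) + (-0.2582)·3 + 0.2582·4 = 3.3566; e_2·c_3 = (-0.5284)·(-2) + 0.5284·(-3) + (-0.1243)·3 + (-0.6528)·4 = -3.5124.
u_3 = c_3 − 3.3566·e_1 + 3.5124·e_2 = (-1.2560, 0.5894, 3.4300, 0.8406).
‖u_3‖ = 3.7942, so e_3 = (-0.3310, 0.1553, 0.9040, 0.2215).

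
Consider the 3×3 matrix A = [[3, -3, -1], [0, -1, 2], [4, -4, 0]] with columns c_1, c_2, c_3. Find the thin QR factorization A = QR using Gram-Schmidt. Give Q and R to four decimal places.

Q = [[0.6000, 0.0000, -0.8000], [0.0000, -1.0000, 0.0000], [0.8000, 0.0000, 0.6000]], R = [[5.0000, -5.0000, -0.6000], [0.0000, 1.0000, -2.0000], [0.0000, 0.0000, 0.8000]]

c_1 = (3, 0, 4); ‖c_1‖ = 5.0000, so q_1 = (0.6000, 0.0000, 0.8000).
q_1·c_2 = 0.6000·(-3) + 0.0000·(-1) + 0.8000·(-4) = -5.0000.
u_2 = c_2 + 5.0000·q_1 = (0.0000, -1.0000, 0.0000).
‖u_2‖ = 1.0000, so q_2 = (0.0000, -1.0000, 0.0000).
q_1·c_3 = 0.6000·(-1) + 0.0000·2 + 0.8000·0 = -0.6000; q_2·c_3 = 0.0000·(-1) + (-1.0000)·2 + 0.0000·0 = -2.0000.
u_3 = c_3 + 0.6000·q_1 + 2.0000·q_2 = (-0.6400, 0.0000, 0.4800).
‖u_3‖ = 0.8000, so q_3 = (-0.8000, 0.0000, 0.6000).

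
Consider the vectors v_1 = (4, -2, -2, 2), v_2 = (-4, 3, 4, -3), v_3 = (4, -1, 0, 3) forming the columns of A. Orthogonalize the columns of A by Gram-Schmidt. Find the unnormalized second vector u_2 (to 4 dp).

u_2 = (1.1429, 0.4286, 1.4286, -0.4286)

v_1 = (4, -2, -2, 2); ‖v_1‖ = 5.2915, so q_1 = (0.7559, -0.3780, -0.3780, 0.3780).
q_1·v_2 = 0.7559·(-4) + (-0.3780)·3 + (-0.3780)·4 + 0.3780·(-3) = -6.8034.
u_2 = v_2 + 6.8034·q_1 = (1.1429, 0.4286, 1.4286, -0.4286).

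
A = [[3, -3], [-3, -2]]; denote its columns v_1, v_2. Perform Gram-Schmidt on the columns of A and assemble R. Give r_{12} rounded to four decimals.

v_1 = (3, -3); ‖v_1‖ = 4.2426, so q_1 = (0.7071, -0.7071).
r_{12} = q_1·v_2 = -0.7071.

r_{12} = -0.7071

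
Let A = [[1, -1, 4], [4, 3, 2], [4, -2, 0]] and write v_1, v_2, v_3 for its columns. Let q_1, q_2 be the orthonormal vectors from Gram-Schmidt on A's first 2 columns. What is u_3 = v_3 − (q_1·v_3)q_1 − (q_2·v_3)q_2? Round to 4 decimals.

u_3 = (3.7086, 0.3709, -1.2980)

v_1 = (1, 4, 4); ‖v_1‖ = 5.7446, so q_1 = (0.1741, 0.6963, 0.6963).
q_1·v_2 = 0.1741·(-1) + 0.6963·3 + 0.6963·(-2) = 0.5222.
u_2 = v_2 − 0.5222·q_1 = (-1.0909, 2.6364, -2.3636).
‖u_2‖ = 3.7050, so q_2 = (-0.2944, 0.7116, -0.6380).
q_1·v_3 = 0.1741·4 + 0.6963·2 + 0.6963·0 = 2.0889; q_2·v_3 = (-0.2944)·4 + 0.7116·2 + (-0.6380)·0 = 0.2454.
u_3 = v_3 − 2.0889·q_1 − 0.2454·q_2 = (3.7086, 0.3709, -1.2980).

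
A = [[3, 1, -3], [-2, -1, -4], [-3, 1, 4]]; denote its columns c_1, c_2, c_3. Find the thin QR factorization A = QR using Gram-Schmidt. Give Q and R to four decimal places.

c_1 = (3, -2, -3); ‖c_1‖ = 4.6904, so q_1 = (0.6396, -0.4264, -0.6396).
q_1·c_2 = 0.6396·1 + (-0.4264)·(-1) + (-0.6396)·1 = 0.4264.
u_2 = c_2 − 0.4264·q_1 = (0.7273, -0.8182, 1.2727).
‖u_2‖ = 1.6787, so q_2 = (0.4332, -0.4874, 0.7581).
q_1·c_3 = 0.6396·(-3) + (-0.4264)·(-4) + (-0.6396)·4 = -2.7716; q_2·c_3 = 0.4332·(-3) + (-0.4874)·(-4) + 0.7581·4 = 3.6824.
u_3 = c_3 + 2.7716·q_1 − 3.6824·q_2 = (-2.8226, -3.3871, -0.5645).
‖u_3‖ = 4.4450, so q_3 = (-0.6350, -0.7620, -0.1270).

Q = [[0.6396, 0.4332, -0.6350], [-0.4264, -0.4874, -0.7620], [-0.6396, 0.7581, -0.1270]], R = [[4.6904, 0.4264, -2.7716], [0.0000, 1.6787, 3.6824], [0.0000, 0.0000, 4.4450]]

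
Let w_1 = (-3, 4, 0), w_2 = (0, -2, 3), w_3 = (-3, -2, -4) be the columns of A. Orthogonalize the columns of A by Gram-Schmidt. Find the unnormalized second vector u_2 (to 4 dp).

u_2 = (-0.9600, -0.7200, 3.0000)

w_1 = (-3, 4, 0); ‖w_1‖ = 5.0000, so e_1 = (-0.6000, 0.8000, 0.0000).
e_1·w_2 = (-0.6000)·0 + 0.8000·(-2) + 0.0000·3 = -1.6000.
u_2 = w_2 + 1.6000·e_1 = (-0.9600, -0.7200, 3.0000).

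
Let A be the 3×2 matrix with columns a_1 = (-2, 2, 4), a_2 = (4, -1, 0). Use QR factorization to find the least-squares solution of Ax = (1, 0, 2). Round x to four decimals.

x = (0.4610, 0.5065)

a_1 = (-2, 2, 4); ‖a_1‖ = 4.8990, so q_1 = (-0.4082, 0.4082, 0.8165).
q_1·a_2 = (-0.4082)·4 + 0.4082·(-1) + 0.8165·0 = -2.0412.
u_2 = a_2 + 2.0412·q_1 = (3.1667, -0.1667, 1.6667).
‖u_2‖ = 3.5824, so q_2 = (0.8840, -0.0465, 0.4652).
Qᵀb = (1.2247, 1.8144).
Back-substitute: x_2 = 1.8144/3.5824 = 0.5065.
x_1 = (1.2247 + 2.0412·0.5065)/4.8990 = 0.4610.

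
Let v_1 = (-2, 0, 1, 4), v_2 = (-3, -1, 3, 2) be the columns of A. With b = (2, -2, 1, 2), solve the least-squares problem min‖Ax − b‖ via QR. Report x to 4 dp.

x = (0.3299, -0.1134)

v_1 = (-2, 0, 1, 4); ‖v_1‖ = 4.5826, so e_1 = (-0.4364, 0.0000, 0.2182, 0.8729).
e_1·v_2 = (-0.4364)·(-3) + 0.0000·(-1) + 0.2182·3 + 0.8729·2 = 3.7097.
u_2 = v_2 − 3.7097·e_1 = (-1.3810, -1.0000, 2.1905, -1.2381).
‖u_2‖ = 3.0394, so e_2 = (-0.4543, -0.3290, 0.7207, -0.4073).
Qᵀb = (1.0911, -0.3447).
Back-substitute: x_2 = -0.3447/3.0394 = -0.1134.
x_1 = (1.0911 − 3.7097·(-0.1134))/4.5826 = 0.3299.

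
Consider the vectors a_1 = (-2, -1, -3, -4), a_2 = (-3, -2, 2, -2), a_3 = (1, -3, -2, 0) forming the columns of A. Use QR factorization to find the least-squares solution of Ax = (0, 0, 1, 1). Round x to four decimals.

a_1 = (-2, -1, -3, -4); ‖a_1‖ = 5.4772, so e_1 = (-0.3651, -0.1826, -0.5477, -0.7303).
e_1·a_2 = (-0.3651)·(-3) + (-0.1826)·(-2) + (-0.5477)·2 + (-0.7303)·(-2) = 1.8257.
u_2 = a_2 − 1.8257·e_1 = (-2.3333, -1.6667, 3.0000, -0.6667).
‖u_2‖ = 4.2032, so e_2 = (-0.5551, -0.3965, 0.7137, -0.1586).
e_1·a_3 = (-0.3651)·1 + (-0.1826)·(-3) + (-0.5477)·(-2) + (-0.7303)·0 = 1.2780; e_2·a_3 = (-0.5551)·1 + (-0.3965)·(-3) + 0.7137·(-2) + (-0.1586)·0 = -0.7931.
u_3 = a_3 − 1.2780·e_1 + 0.7931·e_2 = (1.0264, -3.0811, -0.7340, 0.8075).
‖u_3‖ = 3.4260, so e_3 = (0.2996, -0.8993, -0.2142, 0.2357).
Qᵀb = (-1.2780, 0.5551, 0.0215).
Back-substitute: x_3 = 0.0215/3.4260 = 0.0063.
x_2 = (0.5551 + 0.7931·0.0063)/4.2032 = 0.1333.
x_1 = (-1.2780 − 1.8257·0.1333 − 1.2780·0.0063)/5.4772 = -0.2792.

x = (-0.2792, 0.1333, 0.0063)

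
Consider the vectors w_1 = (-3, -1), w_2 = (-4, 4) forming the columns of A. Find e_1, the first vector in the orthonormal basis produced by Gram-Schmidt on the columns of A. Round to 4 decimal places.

e_1 = (-0.9487, -0.3162)

w_1 = (-3, -1); ‖w_1‖ = 3.1623, so e_1 = (-0.9487, -0.3162).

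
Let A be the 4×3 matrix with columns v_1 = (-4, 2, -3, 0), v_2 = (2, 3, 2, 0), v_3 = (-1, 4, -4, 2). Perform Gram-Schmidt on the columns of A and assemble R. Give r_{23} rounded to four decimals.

r_{23} = 2.2414

v_1 = (-4, 2, -3, 0); ‖v_1‖ = 5.3852, so e_1 = (-0.7428, 0.3714, -0.5571, 0.0000).
e_1·v_2 = (-0.7428)·2 + 0.3714·3 + (-0.5571)·2 + 0.0000·0 = -1.4856.
u_2 = v_2 + 1.4856·e_1 = (0.8966, 3.5517, 1.1724, 0.0000).
‖u_2‖ = 3.8462, so e_2 = (0.2331, 0.9234, 0.3048, 0.0000).
r_{23} = e_2·v_3 = 2.2414.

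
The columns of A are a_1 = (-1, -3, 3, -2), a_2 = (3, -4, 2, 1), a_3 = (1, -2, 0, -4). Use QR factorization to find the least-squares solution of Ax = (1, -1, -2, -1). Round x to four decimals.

x = (-0.5090, 0.1474, 0.5993)

a_1 = (-1, -3, 3, -2); ‖a_1‖ = 4.7958, so q_1 = (-0.2085, -0.6255, 0.6255, -0.4170).
q_1·a_2 = (-0.2085)·3 + (-0.6255)·(-4) + 0.6255·2 + (-0.4170)·1 = 2.7107.
u_2 = a_2 − 2.7107·q_1 = (3.5652, -2.3043, 0.3043, 2.1304).
‖u_2‖ = 4.7594, so q_2 = (0.7491, -0.4842, 0.0639, 0.4476).
q_1·a_3 = (-0.2085)·1 + (-0.6255)·(-2) + 0.6255·0 + (-0.4170)·(-4) = 2.7107; q_2·a_3 = 0.7491·1 + (-0.4842)·(-2) + 0.0639·0 + 0.4476·(-4) = -0.0731.
u_3 = a_3 − 2.7107·q_1 + 0.0731·q_2 = (1.6200, -0.3397, -1.6910, -2.8369).
‖u_3‖ = 3.6942, so q_3 = (0.4385, -0.0920, -0.4577, -0.7679).
Qᵀb = (-0.4170, 0.6577, 2.2139).
Back-substitute: x_3 = 2.2139/3.6942 = 0.5993.
x_2 = (0.6577 + 0.0731·0.5993)/4.7594 = 0.1474.
x_1 = (-0.4170 − 2.7107·0.1474 − 2.7107·0.5993)/4.7958 = -0.5090.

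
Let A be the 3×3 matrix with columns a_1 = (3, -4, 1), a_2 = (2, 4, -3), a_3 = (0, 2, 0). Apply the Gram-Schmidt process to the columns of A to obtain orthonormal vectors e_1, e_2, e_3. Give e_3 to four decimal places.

a_1 = (3, -4, 1); ‖a_1‖ = 5.0990, so e_1 = (0.5883, -0.7845, 0.1961).
e_1·a_2 = 0.5883·2 + (-0.7845)·4 + 0.1961·(-3) = -2.5495.
u_2 = a_2 + 2.5495·e_1 = (3.5000, 2.0000, -2.5000).
‖u_2‖ = 4.7434, so e_2 = (0.7379, 0.4216, -0.5270).
e_1·a_3 = 0.5883·0 + (-0.7845)·2 + 0.1961·0 = -1.5689; e_2·a_3 = 0.7379·0 + 0.4216·2 + (-0.5270)·0 = 0.8433.
u_3 = a_3 + 1.5689·e_1 − 0.8433·e_2 = (0.3009, 0.4137, 0.7521).
‖u_3‖ = 0.9096, so e_3 = (0.3308, 0.4548, 0.8269).

e_3 = (0.3308, 0.4548, 0.8269)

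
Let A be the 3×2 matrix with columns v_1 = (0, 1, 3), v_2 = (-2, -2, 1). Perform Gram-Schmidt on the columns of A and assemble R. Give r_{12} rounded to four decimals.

e_1 = v_1/‖v_1‖ = (0, 1, 3)/3.1623 = (0.0000, 0.3162, 0.9487).
r_{12} = e_1·v_2 = 0.3162.

r_{12} = 0.3162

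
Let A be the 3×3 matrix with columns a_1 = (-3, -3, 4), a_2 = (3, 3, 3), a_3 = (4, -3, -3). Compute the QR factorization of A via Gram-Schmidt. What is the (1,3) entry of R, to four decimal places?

q_1 = a_1/‖a_1‖ = (-3, -3, 4)/5.8310 = (-0.5145, -0.5145, 0.6860).
r_{13} = q_1·a_3 = -2.5725.

r_{13} = -2.5725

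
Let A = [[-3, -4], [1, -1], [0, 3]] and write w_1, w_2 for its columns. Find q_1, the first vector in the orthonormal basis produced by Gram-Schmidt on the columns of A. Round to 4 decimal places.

q_1 = w_1/‖w_1‖ = (-3, 1, 0)/3.1623 = (-0.9487, 0.3162, 0.0000).

q_1 = (-0.9487, 0.3162, 0.0000)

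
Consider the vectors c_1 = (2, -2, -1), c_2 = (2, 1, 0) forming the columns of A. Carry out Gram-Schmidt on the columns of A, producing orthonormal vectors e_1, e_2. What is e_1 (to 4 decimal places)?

e_1 = (0.6667, -0.6667, -0.3333)

c_1 = (2, -2, -1); ‖c_1‖ = 3.0000, so e_1 = (0.6667, -0.6667, -0.3333).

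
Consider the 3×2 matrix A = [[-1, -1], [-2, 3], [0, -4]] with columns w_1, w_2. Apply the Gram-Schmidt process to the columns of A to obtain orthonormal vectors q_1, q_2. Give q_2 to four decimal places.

q_2 = (-0.4364, 0.2182, -0.8729)

w_1 = (-1, -2, 0); ‖w_1‖ = 2.2361, so q_1 = (-0.4472, -0.8944, 0.0000).
q_1·w_2 = (-0.4472)·(-1) + (-0.8944)·3 + 0.0000·(-4) = -2.2361.
u_2 = w_2 + 2.2361·q_1 = (-2.0000, 1.0000, -4.0000).
‖u_2‖ = 4.5826, so q_2 = (-0.4364, 0.2182, -0.8729).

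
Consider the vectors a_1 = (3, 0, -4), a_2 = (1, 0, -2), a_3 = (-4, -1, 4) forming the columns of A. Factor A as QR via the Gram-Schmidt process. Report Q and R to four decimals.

a_1 = (3, 0, -4); ‖a_1‖ = 5.0000, so q_1 = (0.6000, 0.0000, -0.8000).
q_1·a_2 = 0.6000·1 + 0.0000·0 + (-0.8000)·(-2) = 2.2000.
u_2 = a_2 − 2.2000·q_1 = (-0.3200, 0.0000, -0.2400).
‖u_2‖ = 0.4000, so q_2 = (-0.8000, 0.0000, -0.6000).
q_1·a_3 = 0.6000·(-4) + 0.0000·(-1) + (-0.8000)·4 = -5.6000; q_2·a_3 = (-0.8000)·(-4) + 0.0000·(-1) + (-0.6000)·4 = 0.8000.
u_3 = a_3 + 5.6000·q_1 − 0.8000·q_2 = (0.0000, -1.0000, 0.0000).
‖u_3‖ = 1.0000, so q_3 = (0.0000, -1.0000, 0.0000).

Q = [[0.6000, -0.8000, 0.0000], [0.0000, 0.0000, -1.0000], [-0.8000, -0.6000, 0.0000]], R = [[5.0000, 2.2000, -5.6000], [0.0000, 0.4000, 0.8000], [0.0000, 0.0000, 1.0000]]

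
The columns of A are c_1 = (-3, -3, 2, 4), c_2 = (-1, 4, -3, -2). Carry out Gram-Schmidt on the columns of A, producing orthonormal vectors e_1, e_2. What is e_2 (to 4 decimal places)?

c_1 = (-3, -3, 2, 4); ‖c_1‖ = 6.1644, so e_1 = (-0.4867, -0.4867, 0.3244, 0.6489).
e_1·c_2 = (-0.4867)·(-1) + (-0.4867)·4 + 0.3244·(-3) + 0.6489·(-2) = -3.7311.
u_2 = c_2 + 3.7311·e_1 = (-2.8158, 2.1842, -1.7895, 0.4211).
‖u_2‖ = 4.0099, so e_2 = (-0.7022, 0.5447, -0.4463, 0.1050).

e_2 = (-0.7022, 0.5447, -0.4463, 0.1050)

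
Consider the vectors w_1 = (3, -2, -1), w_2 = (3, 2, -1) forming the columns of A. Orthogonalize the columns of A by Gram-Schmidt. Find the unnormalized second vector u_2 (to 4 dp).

u_2 = (1.7143, 2.8571, -0.5714)

w_1 = (3, -2, -1); ‖w_1‖ = 3.7417, so e_1 = (0.8018, -0.5345, -0.2673).
e_1·w_2 = 0.8018·3 + (-0.5345)·2 + (-0.2673)·(-1) = 1.6036.
u_2 = w_2 − 1.6036·e_1 = (1.7143, 2.8571, -0.5714).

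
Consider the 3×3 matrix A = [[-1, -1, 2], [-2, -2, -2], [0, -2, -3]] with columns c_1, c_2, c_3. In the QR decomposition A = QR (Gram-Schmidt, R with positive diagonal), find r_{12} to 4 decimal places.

c_1 = (-1, -2, 0); ‖c_1‖ = 2.2361, so e_1 = (-0.4472, -0.8944, 0.0000).
r_{12} = e_1·c_2 = 2.2361.

r_{12} = 2.2361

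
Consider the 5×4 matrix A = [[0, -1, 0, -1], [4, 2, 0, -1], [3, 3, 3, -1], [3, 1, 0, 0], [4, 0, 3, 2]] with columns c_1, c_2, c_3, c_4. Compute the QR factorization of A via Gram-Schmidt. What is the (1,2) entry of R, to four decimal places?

c_1 = (0, 4, 3, 3, 4); ‖c_1‖ = 7.0711, so q_1 = (0.0000, 0.5657, 0.4243, 0.4243, 0.5657).
r_{12} = q_1·c_2 = 2.8284.

r_{12} = 2.8284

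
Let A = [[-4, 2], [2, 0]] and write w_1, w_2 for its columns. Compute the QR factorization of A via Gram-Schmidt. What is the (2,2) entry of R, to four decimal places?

w_1 = (-4, 2); ‖w_1‖ = 4.4721, so e_1 = (-0.8944, 0.4472).
e_1·w_2 = (-0.8944)·2 + 0.4472·0 = -1.7889.
u_2 = w_2 + 1.7889·e_1 = (0.4000, 0.8000).
r_{22} = ‖u_2‖ = 0.8944.

r_{22} = 0.8944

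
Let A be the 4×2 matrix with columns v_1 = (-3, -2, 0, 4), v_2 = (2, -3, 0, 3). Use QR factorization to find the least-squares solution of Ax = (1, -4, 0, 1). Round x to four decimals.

x = (-0.0121, 0.7794)

q_1 = v_1/‖v_1‖ = (-3, -2, 0, 4)/5.3852 = (-0.5571, -0.3714, 0.0000, 0.7428).
r_{12} = q_1·v_2 = 2.2283.
u_2 = v_2 − 2.2283·q_1 = (3.2414, -2.1724, 0.0000, 1.3448).
‖u_2‖ = 4.1273, so q_2 = (0.7854, -0.5264, 0.0000, 0.3258).
Qᵀb = (1.6713, 3.2166).
Back-substitute: x_2 = 3.2166/4.1273 = 0.7794.
x_1 = (1.6713 − 2.2283·0.7794)/5.3852 = -0.0121.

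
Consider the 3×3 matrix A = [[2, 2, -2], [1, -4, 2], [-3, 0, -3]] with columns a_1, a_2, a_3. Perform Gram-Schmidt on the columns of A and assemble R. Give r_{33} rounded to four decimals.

q_1 = a_1/‖a_1‖ = (2, 1, -3)/3.7417 = (0.5345, 0.2673, -0.8018).
r_{12} = q_1·a_2 = 0.0000.
u_2 = a_2 + 0.0000·q_1 = (2.0000, -4.0000, 0.0000).
‖u_2‖ = 4.4721, so q_2 = (0.4472, -0.8944, 0.0000).
r_{13} = q_1·a_3 = 1.8708; r_{23} = q_2·a_3 = -2.6833.
u_3 = a_3 − 1.8708·q_1 + 2.6833·q_2 = (-1.8000, -0.9000, -1.5000).
r_{33} = ‖u_3‖ = 2.5100.

r_{33} = 2.5100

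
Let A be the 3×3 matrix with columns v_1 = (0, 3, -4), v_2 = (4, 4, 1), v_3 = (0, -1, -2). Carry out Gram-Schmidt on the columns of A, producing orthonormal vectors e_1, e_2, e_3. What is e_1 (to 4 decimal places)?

e_1 = (0.0000, 0.6000, -0.8000)

e_1 = v_1/‖v_1‖ = (0, 3, -4)/5.0000 = (0.0000, 0.6000, -0.8000).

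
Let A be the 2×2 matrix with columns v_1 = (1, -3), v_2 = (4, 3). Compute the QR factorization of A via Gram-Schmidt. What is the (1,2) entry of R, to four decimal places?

v_1 = (1, -3); ‖v_1‖ = 3.1623, so e_1 = (0.3162, -0.9487).
r_{12} = e_1·v_2 = -1.5811.

r_{12} = -1.5811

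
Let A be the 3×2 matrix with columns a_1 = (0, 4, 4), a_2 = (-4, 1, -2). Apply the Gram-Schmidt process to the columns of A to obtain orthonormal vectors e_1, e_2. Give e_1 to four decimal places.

a_1 = (0, 4, 4); ‖a_1‖ = 5.6569, so e_1 = (0.0000, 0.7071, 0.7071).

e_1 = (0.0000, 0.7071, 0.7071)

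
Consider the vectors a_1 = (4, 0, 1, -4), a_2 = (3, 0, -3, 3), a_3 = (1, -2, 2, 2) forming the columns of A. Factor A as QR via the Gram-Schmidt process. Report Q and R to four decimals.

a_1 = (4, 0, 1, -4); ‖a_1‖ = 5.7446, so e_1 = (0.6963, 0.0000, 0.1741, -0.6963).
e_1·a_2 = 0.6963·3 + 0.0000·0 + 0.1741·(-3) + (-0.6963)·3 = -0.5222.
u_2 = a_2 + 0.5222·e_1 = (3.3636, 0.0000, -2.9091, 2.6364).
‖u_2‖ = 5.1698, so e_2 = (0.6506, 0.0000, -0.5627, 0.5100).
e_1·a_3 = 0.6963·1 + 0.0000·(-2) + 0.1741·2 + (-0.6963)·2 = -0.3482; e_2·a_3 = 0.6506·1 + 0.0000·(-2) + (-0.5627)·2 + 0.5100·2 = 0.5451.
u_3 = a_3 + 0.3482·e_1 − 0.5451·e_2 = (0.8878, -2.0000, 2.3673, 1.4796).
‖u_3‖ = 3.5471, so e_3 = (0.2503, -0.5638, 0.6674, 0.4171).

Q = [[0.6963, 0.6506, 0.2503], [0.0000, 0.0000, -0.5638], [0.1741, -0.5627, 0.6674], [-0.6963, 0.5100, 0.4171]], R = [[5.7446, -0.5222, -0.3482], [0.0000, 5.1698, 0.5451], [0.0000, 0.0000, 3.5471]]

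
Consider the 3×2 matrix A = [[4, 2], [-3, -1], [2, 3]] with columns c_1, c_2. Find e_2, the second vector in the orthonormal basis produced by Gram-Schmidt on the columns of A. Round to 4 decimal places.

c_1 = (4, -3, 2); ‖c_1‖ = 5.3852, so e_1 = (0.7428, -0.5571, 0.3714).
e_1·c_2 = 0.7428·2 + (-0.5571)·(-1) + 0.3714·3 = 3.1568.
u_2 = c_2 − 3.1568·e_1 = (-0.3448, 0.7586, 1.8276).
‖u_2‖ = 2.0086, so e_2 = (-0.1717, 0.3777, 0.9099).

e_2 = (-0.1717, 0.3777, 0.9099)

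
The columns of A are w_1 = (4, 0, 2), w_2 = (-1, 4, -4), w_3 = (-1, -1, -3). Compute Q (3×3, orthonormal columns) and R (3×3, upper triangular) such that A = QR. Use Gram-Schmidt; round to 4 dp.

Q = [[0.8944, 0.2756, 0.3522], [0.0000, 0.7875, -0.6163], [0.4472, -0.5512, -0.7044]], R = [[4.4721, -2.6833, -2.2361], [0.0000, 5.0794, 0.5906], [0.0000, 0.0000, 2.3772]]

w_1 = (4, 0, 2); ‖w_1‖ = 4.4721, so q_1 = (0.8944, 0.0000, 0.4472).
q_1·w_2 = 0.8944·(-1) + 0.0000·4 + 0.4472·(-4) = -2.6833.
u_2 = w_2 + 2.6833·q_1 = (1.4000, 4.0000, -2.8000).
‖u_2‖ = 5.0794, so q_2 = (0.2756, 0.7875, -0.5512).
q_1·w_3 = 0.8944·(-1) + 0.0000·(-1) + 0.4472·(-3) = -2.2361; q_2·w_3 = 0.2756·(-1) + 0.7875·(-1) + (-0.5512)·(-3) = 0.5906.
u_3 = w_3 + 2.2361·q_1 − 0.5906·q_2 = (0.8372, -1.4651, -1.6744).
‖u_3‖ = 2.3772, so q_3 = (0.3522, -0.6163, -0.7044).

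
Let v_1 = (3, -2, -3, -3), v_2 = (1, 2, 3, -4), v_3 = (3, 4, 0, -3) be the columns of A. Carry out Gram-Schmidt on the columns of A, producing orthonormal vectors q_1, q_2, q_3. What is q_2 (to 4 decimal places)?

q_1 = v_1/‖v_1‖ = (3, -2, -3, -3)/5.5678 = (0.5388, -0.3592, -0.5388, -0.5388).
r_{12} = q_1·v_2 = 0.3592.
u_2 = v_2 − 0.3592·q_1 = (0.8065, 2.1290, 3.1935, -3.8065).
‖u_2‖ = 5.4654, so q_2 = (0.1476, 0.3895, 0.5843, -0.6965).

q_2 = (0.1476, 0.3895, 0.5843, -0.6965)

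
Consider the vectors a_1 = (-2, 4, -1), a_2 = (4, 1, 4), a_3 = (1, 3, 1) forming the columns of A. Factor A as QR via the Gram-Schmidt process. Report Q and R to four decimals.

Q = [[-0.4364, 0.5917, 0.6778], [0.8729, 0.4611, 0.1595], [-0.2182, 0.6613, -0.7177]], R = [[4.5826, -1.7457, 1.9640], [0.0000, 5.4729, 2.6364], [0.0000, 0.0000, 0.4386]]

a_1 = (-2, 4, -1); ‖a_1‖ = 4.5826, so e_1 = (-0.4364, 0.8729, -0.2182).
e_1·a_2 = (-0.4364)·4 + 0.8729·1 + (-0.2182)·4 = -1.7457.
u_2 = a_2 + 1.7457·e_1 = (3.2381, 2.5238, 3.6190).
‖u_2‖ = 5.4729, so e_2 = (0.5917, 0.4611, 0.6613).
e_1·a_3 = (-0.4364)·1 + 0.8729·3 + (-0.2182)·1 = 1.9640; e_2·a_3 = 0.5917·1 + 0.4611·3 + 0.6613·1 = 2.6364.
u_3 = a_3 − 1.9640·e_1 − 2.6364·e_2 = (0.2973, 0.0700, -0.3148).
‖u_3‖ = 0.4386, so e_3 = (0.6778, 0.1595, -0.7177).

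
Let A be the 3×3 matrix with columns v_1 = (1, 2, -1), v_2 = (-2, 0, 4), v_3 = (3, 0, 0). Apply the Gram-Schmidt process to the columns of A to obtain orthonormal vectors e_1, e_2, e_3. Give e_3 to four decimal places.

e_3 = (0.8729, -0.2182, 0.4364)

e_1 = v_1/‖v_1‖ = (1, 2, -1)/2.4495 = (0.4082, 0.8165, -0.4082).
r_{12} = e_1·v_2 = -2.4495.
u_2 = v_2 + 2.4495·e_1 = (-1.0000, 2.0000, 3.0000).
‖u_2‖ = 3.7417, so e_2 = (-0.2673, 0.5345, 0.8018).
r_{13} = e_1·v_3 = 1.2247; r_{23} = e_2·v_3 = -0.8018.
u_3 = v_3 − 1.2247·e_1 + 0.8018·e_2 = (2.2857, -0.5714, 1.1429).
‖u_3‖ = 2.6186, so e_3 = (0.8729, -0.2182, 0.4364).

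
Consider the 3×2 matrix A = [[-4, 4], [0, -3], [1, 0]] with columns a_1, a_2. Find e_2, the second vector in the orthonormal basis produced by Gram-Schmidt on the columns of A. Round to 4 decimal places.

e_2 = (0.0746, -0.9515, 0.2985)

a_1 = (-4, 0, 1); ‖a_1‖ = 4.1231, so e_1 = (-0.9701, 0.0000, 0.2425).
e_1·a_2 = (-0.9701)·4 + 0.0000·(-3) + 0.2425·0 = -3.8806.
u_2 = a_2 + 3.8806·e_1 = (0.2353, -3.0000, 0.9412).
‖u_2‖ = 3.1530, so e_2 = (0.0746, -0.9515, 0.2985).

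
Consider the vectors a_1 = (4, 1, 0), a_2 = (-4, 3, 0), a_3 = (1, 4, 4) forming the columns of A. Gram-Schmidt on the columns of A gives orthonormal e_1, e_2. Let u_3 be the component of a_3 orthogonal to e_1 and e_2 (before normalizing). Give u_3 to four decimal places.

e_1 = a_1/‖a_1‖ = (4, 1, 0)/4.1231 = (0.9701, 0.2425, 0.0000).
r_{12} = e_1·a_2 = -3.1530.
u_2 = a_2 + 3.1530·e_1 = (-0.9412, 3.7647, 0.0000).
‖u_2‖ = 3.8806, so e_2 = (-0.2425, 0.9701, 0.0000).
r_{13} = e_1·a_3 = 1.9403; r_{23} = e_2·a_3 = 3.6380.
u_3 = a_3 − 1.9403·e_1 − 3.6380·e_2 = (0.0000, 0.0000, 4.0000).

u_3 = (0.0000, 0.0000, 4.0000)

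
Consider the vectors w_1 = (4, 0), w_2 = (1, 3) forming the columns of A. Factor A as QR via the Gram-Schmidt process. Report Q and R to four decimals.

q_1 = w_1/‖w_1‖ = (4, 0)/4.0000 = (1.0000, 0.0000).
r_{12} = q_1·w_2 = 1.0000.
u_2 = w_2 − 1.0000·q_1 = (0.0000, 3.0000).
‖u_2‖ = 3.0000, so q_2 = (0.0000, 1.0000).

Q = [[1.0000, 0.0000], [0.0000, 1.0000]], R = [[4.0000, 1.0000], [0.0000, 3.0000]]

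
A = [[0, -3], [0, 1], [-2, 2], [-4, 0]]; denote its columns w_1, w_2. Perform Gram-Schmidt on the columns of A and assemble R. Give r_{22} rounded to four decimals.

r_{22} = 3.6332

q_1 = w_1/‖w_1‖ = (0, 0, -2, -4)/4.4721 = (0.0000, 0.0000, -0.4472, -0.8944).
r_{12} = q_1·w_2 = -0.8944.
u_2 = w_2 + 0.8944·q_1 = (-3.0000, 1.0000, 1.6000, -0.8000).
r_{22} = ‖u_2‖ = 3.6332.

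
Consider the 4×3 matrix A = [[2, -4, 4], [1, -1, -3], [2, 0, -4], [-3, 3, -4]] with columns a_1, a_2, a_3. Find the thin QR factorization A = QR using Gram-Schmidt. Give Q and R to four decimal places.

q_1 = a_1/‖a_1‖ = (2, 1, 2, -3)/4.2426 = (0.4714, 0.2357, 0.4714, -0.7071).
r_{12} = q_1·a_2 = -4.2426.
u_2 = a_2 + 4.2426·q_1 = (-2.0000, 0.0000, 2.0000, 0.0000).
‖u_2‖ = 2.8284, so q_2 = (-0.7071, 0.0000, 0.7071, 0.0000).
r_{13} = q_1·a_3 = 2.1213; r_{23} = q_2·a_3 = -5.6569.
u_3 = a_3 − 2.1213·q_1 + 5.6569·q_2 = (-1.0000, -3.5000, -1.0000, -2.5000).
‖u_3‖ = 4.5277, so q_3 = (-0.2209, -0.7730, -0.2209, -0.5522).

Q = [[0.4714, -0.7071, -0.2209], [0.2357, 0.0000, -0.7730], [0.4714, 0.7071, -0.2209], [-0.7071, 0.0000, -0.5522]], R = [[4.2426, -4.2426, 2.1213], [0.0000, 2.8284, -5.6569], [0.0000, 0.0000, 4.5277]]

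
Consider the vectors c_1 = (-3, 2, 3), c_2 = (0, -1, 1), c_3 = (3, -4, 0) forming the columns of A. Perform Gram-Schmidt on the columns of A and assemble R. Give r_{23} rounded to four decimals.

r_{23} = 3.4138

c_1 = (-3, 2, 3); ‖c_1‖ = 4.6904, so e_1 = (-0.6396, 0.4264, 0.6396).
e_1·c_2 = (-0.6396)·0 + 0.4264·(-1) + 0.6396·1 = 0.2132.
u_2 = c_2 − 0.2132·e_1 = (0.1364, -1.0909, 0.8636).
‖u_2‖ = 1.3981, so e_2 = (0.0975, -0.7803, 0.6177).
r_{23} = e_2·c_3 = 3.4138.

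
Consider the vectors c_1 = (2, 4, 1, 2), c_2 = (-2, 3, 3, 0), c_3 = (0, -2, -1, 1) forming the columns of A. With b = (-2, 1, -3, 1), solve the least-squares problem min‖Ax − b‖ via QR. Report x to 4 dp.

c_1 = (2, 4, 1, 2); ‖c_1‖ = 5.0000, so e_1 = (0.4000, 0.8000, 0.2000, 0.4000).
e_1·c_2 = 0.4000·(-2) + 0.8000·3 + 0.2000·3 + 0.4000·0 = 2.2000.
u_2 = c_2 − 2.2000·e_1 = (-2.8800, 1.2400, 2.5600, -0.8800).
‖u_2‖ = 4.1425, so e_2 = (-0.6952, 0.2993, 0.6180, -0.2124).
e_1·c_3 = 0.4000·0 + 0.8000·(-2) + 0.2000·(-1) + 0.4000·1 = -1.4000; e_2·c_3 = (-0.6952)·0 + 0.2993·(-2) + 0.6180·(-1) + (-0.2124)·1 = -1.4291.
u_3 = c_3 + 1.4000·e_1 + 1.4291·e_2 = (-0.4336, -0.4522, 0.1632, 1.2564).
‖u_3‖ = 1.4134, so e_3 = (-0.3068, -0.3200, 0.1154, 0.8889).
Qᵀb = (-0.2000, -0.3766, 0.8362).
Back-substitute: x_3 = 0.8362/1.4134 = 0.5916.
x_2 = (-0.3766 + 1.4291·0.5916)/4.1425 = 0.1132.
x_1 = (-0.2000 − 2.2000·0.1132 + 1.4000·0.5916)/5.0000 = 0.0758.

x = (0.0758, 0.1132, 0.5916)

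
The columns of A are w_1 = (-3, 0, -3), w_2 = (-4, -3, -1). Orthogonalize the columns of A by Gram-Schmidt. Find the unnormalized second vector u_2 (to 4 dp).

u_2 = (-1.5000, -3.0000, 1.5000)

w_1 = (-3, 0, -3); ‖w_1‖ = 4.2426, so q_1 = (-0.7071, 0.0000, -0.7071).
q_1·w_2 = (-0.7071)·(-4) + 0.0000·(-3) + (-0.7071)·(-1) = 3.5355.
u_2 = w_2 − 3.5355·q_1 = (-1.5000, -3.0000, 1.5000).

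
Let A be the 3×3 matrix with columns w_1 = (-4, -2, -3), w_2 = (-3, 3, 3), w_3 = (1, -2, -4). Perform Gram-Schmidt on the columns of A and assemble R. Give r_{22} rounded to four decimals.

r_{22} = 5.1662

q_1 = w_1/‖w_1‖ = (-4, -2, -3)/5.3852 = (-0.7428, -0.3714, -0.5571).
r_{12} = q_1·w_2 = -0.5571.
u_2 = w_2 + 0.5571·q_1 = (-3.4138, 2.7931, 2.6897).
r_{22} = ‖u_2‖ = 5.1662.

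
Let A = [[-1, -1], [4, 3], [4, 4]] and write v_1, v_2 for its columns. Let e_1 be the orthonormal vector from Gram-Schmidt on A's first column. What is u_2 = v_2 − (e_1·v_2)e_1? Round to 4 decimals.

u_2 = (-0.1212, -0.5152, 0.4848)

v_1 = (-1, 4, 4); ‖v_1‖ = 5.7446, so e_1 = (-0.1741, 0.6963, 0.6963).
e_1·v_2 = (-0.1741)·(-1) + 0.6963·3 + 0.6963·4 = 5.0483.
u_2 = v_2 − 5.0483·e_1 = (-0.1212, -0.5152, 0.4848).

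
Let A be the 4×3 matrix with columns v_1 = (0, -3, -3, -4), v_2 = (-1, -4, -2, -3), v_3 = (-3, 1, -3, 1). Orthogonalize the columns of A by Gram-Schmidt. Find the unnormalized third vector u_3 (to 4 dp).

u_3 = (-2.9333, 1.2667, -2.8667, 1.2000)

v_1 = (0, -3, -3, -4); ‖v_1‖ = 5.8310, so q_1 = (0.0000, -0.5145, -0.5145, -0.6860).
q_1·v_2 = 0.0000·(-1) + (-0.5145)·(-4) + (-0.5145)·(-2) + (-0.6860)·(-3) = 5.1450.
u_2 = v_2 − 5.1450·q_1 = (-1.0000, -1.3529, 0.6471, 0.5294).
‖u_2‖ = 1.8787, so q_2 = (-0.5323, -0.7202, 0.3444, 0.2818).
q_1·v_3 = 0.0000·(-3) + (-0.5145)·1 + (-0.5145)·(-3) + (-0.6860)·1 = 0.3430; q_2·v_3 = (-0.5323)·(-3) + (-0.7202)·1 + 0.3444·(-3) + 0.2818·1 = 0.1252.
u_3 = v_3 − 0.3430·q_1 − 0.1252·q_2 = (-2.9333, 1.2667, -2.8667, 1.2000).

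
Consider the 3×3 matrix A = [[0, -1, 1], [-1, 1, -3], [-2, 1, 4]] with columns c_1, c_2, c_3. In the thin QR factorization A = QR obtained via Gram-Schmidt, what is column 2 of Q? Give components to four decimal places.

q_2 = (-0.9129, 0.3651, -0.1826)

q_1 = c_1/‖c_1‖ = (0, -1, -2)/2.2361 = (0.0000, -0.4472, -0.8944).
r_{12} = q_1·c_2 = -1.3416.
u_2 = c_2 + 1.3416·q_1 = (-1.0000, 0.4000, -0.2000).
‖u_2‖ = 1.0954, so q_2 = (-0.9129, 0.3651, -0.1826).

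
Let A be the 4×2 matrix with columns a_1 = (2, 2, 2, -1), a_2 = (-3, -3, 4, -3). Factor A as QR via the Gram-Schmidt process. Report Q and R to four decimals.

a_1 = (2, 2, 2, -1); ‖a_1‖ = 3.6056, so q_1 = (0.5547, 0.5547, 0.5547, -0.2774).
q_1·a_2 = 0.5547·(-3) + 0.5547·(-3) + 0.5547·4 + (-0.2774)·(-3) = -0.2774.
u_2 = a_2 + 0.2774·q_1 = (-2.8462, -2.8462, 4.1538, -3.0769).
‖u_2‖ = 6.5516, so q_2 = (-0.4344, -0.4344, 0.6340, -0.4696).

Q = [[0.5547, -0.4344], [0.5547, -0.4344], [0.5547, 0.6340], [-0.2774, -0.4696]], R = [[3.6056, -0.2774], [0.0000, 6.5516]]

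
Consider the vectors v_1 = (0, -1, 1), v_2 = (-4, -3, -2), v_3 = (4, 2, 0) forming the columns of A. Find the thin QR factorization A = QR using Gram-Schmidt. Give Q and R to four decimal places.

v_1 = (0, -1, 1); ‖v_1‖ = 1.4142, so e_1 = (0.0000, -0.7071, 0.7071).
e_1·v_2 = 0.0000·(-4) + (-0.7071)·(-3) + 0.7071·(-2) = 0.7071.
u_2 = v_2 − 0.7071·e_1 = (-4.0000, -2.5000, -2.5000).
‖u_2‖ = 5.3385, so e_2 = (-0.7493, -0.4683, -0.4683).
e_1·v_3 = 0.0000·4 + (-0.7071)·2 + 0.7071·0 = -1.4142; e_2·v_3 = (-0.7493)·4 + (-0.4683)·2 + (-0.4683)·0 = -3.9337.
u_3 = v_3 + 1.4142·e_1 + 3.9337·e_2 = (1.0526, -0.8421, -0.8421).
‖u_3‖ = 1.5894, so e_3 = (0.6623, -0.5298, -0.5298).

Q = [[0.0000, -0.7493, 0.6623], [-0.7071, -0.4683, -0.5298], [0.7071, -0.4683, -0.5298]], R = [[1.4142, 0.7071, -1.4142], [0.0000, 5.3385, -3.9337], [0.0000, 0.0000, 1.5894]]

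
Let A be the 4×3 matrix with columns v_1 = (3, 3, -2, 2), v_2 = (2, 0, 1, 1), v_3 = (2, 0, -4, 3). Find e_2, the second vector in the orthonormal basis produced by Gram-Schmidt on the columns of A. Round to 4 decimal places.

e_1 = v_1/‖v_1‖ = (3, 3, -2, 2)/5.0990 = (0.5883, 0.5883, -0.3922, 0.3922).
r_{12} = e_1·v_2 = 1.1767.
u_2 = v_2 − 1.1767·e_1 = (1.3077, -0.6923, 1.4615, 0.5385).
‖u_2‖ = 2.1483, so e_2 = (0.6087, -0.3223, 0.6803, 0.2506).

e_2 = (0.6087, -0.3223, 0.6803, 0.2506)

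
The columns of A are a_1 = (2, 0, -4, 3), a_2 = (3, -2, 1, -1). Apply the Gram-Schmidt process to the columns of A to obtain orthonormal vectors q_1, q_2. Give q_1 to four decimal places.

q_1 = (0.3714, 0.0000, -0.7428, 0.5571)

a_1 = (2, 0, -4, 3); ‖a_1‖ = 5.3852, so q_1 = (0.3714, 0.0000, -0.7428, 0.5571).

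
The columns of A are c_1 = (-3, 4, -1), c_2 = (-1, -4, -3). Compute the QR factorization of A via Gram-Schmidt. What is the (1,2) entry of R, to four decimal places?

c_1 = (-3, 4, -1); ‖c_1‖ = 5.0990, so q_1 = (-0.5883, 0.7845, -0.1961).
r_{12} = q_1·c_2 = -1.9612.

r_{12} = -1.9612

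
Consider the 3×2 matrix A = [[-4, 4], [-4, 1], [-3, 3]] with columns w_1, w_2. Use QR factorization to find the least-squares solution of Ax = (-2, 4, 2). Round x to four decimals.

q_1 = w_1/‖w_1‖ = (-4, -4, -3)/6.4031 = (-0.6247, -0.6247, -0.4685).
r_{12} = q_1·w_2 = -4.5290.
u_2 = w_2 + 4.5290·q_1 = (1.1707, -1.8293, 0.8780).
‖u_2‖ = 2.3426, so q_2 = (0.4998, -0.7809, 0.3748).
Qᵀb = (-2.1864, -3.3734).
Back-substitute: x_2 = -3.3734/2.3426 = -1.4400.
x_1 = (-2.1864 + 4.5290·(-1.4400))/6.4031 = -1.3600.

x = (-1.3600, -1.4400)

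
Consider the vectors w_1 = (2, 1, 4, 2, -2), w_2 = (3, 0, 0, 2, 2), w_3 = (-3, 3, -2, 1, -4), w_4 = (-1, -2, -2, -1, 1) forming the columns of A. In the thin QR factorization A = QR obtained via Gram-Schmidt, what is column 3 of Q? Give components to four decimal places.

e_3 = (-0.1005, 0.5672, -0.5270, 0.5108, -0.3600)

e_1 = w_1/‖w_1‖ = (2, 1, 4, 2, -2)/5.3852 = (0.3714, 0.1857, 0.7428, 0.3714, -0.3714).
r_{12} = e_1·w_2 = 1.1142.
u_2 = w_2 − 1.1142·e_1 = (2.5862, -0.2069, -0.8276, 1.5862, 2.4138).
‖u_2‖ = 3.9697, so e_2 = (0.6515, -0.0521, -0.2085, 0.3996, 0.6081).
r_{13} = e_1·w_3 = -0.1857; r_{23} = e_2·w_3 = -3.7265.
u_3 = w_3 + 0.1857·e_1 + 3.7265·e_2 = (-0.5033, 2.8403, -2.6389, 2.5580, -1.8031).
‖u_3‖ = 5.0079, so e_3 = (-0.1005, 0.5672, -0.5270, 0.5108, -0.3600).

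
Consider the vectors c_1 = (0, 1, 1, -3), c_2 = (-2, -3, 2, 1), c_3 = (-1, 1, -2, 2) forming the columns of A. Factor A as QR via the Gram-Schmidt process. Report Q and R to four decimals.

Q = [[0.0000, -0.4917, -0.8699], [0.3015, -0.6481, 0.3920], [0.3015, 0.5811, -0.2976], [-0.9045, -0.0223, 0.0315]], R = [[3.3166, -1.2060, -2.1106], [0.0000, 4.0676, -1.3633], [0.0000, 0.0000, 1.9201]]

e_1 = c_1/‖c_1‖ = (0, 1, 1, -3)/3.3166 = (0.0000, 0.3015, 0.3015, -0.9045).
r_{12} = e_1·c_2 = -1.2060.
u_2 = c_2 + 1.2060·e_1 = (-2.0000, -2.6364, 2.3636, -0.0909).
‖u_2‖ = 4.0676, so e_2 = (-0.4917, -0.6481, 0.5811, -0.0223).
r_{13} = e_1·c_3 = -2.1106; r_{23} = e_2·c_3 = -1.3633.
u_3 = c_3 + 2.1106·e_1 + 1.3633·e_2 = (-1.6703, 0.7527, -0.5714, 0.0604).
‖u_3‖ = 1.9201, so e_3 = (-0.8699, 0.3920, -0.2976, 0.0315).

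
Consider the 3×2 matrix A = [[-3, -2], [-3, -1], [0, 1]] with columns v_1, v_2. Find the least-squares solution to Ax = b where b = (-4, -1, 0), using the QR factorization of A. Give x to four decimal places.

x = (0.3333, 1.0000)

q_1 = v_1/‖v_1‖ = (-3, -3, 0)/4.2426 = (-0.7071, -0.7071, 0.0000).
r_{12} = q_1·v_2 = 2.1213.
u_2 = v_2 − 2.1213·q_1 = (-0.5000, 0.5000, 1.0000).
‖u_2‖ = 1.2247, so q_2 = (-0.4082, 0.4082, 0.8165).
Qᵀb = (3.5355, 1.2247).
Back-substitute: x_2 = 1.2247/1.2247 = 1.0000.
x_1 = (3.5355 − 2.1213·1.0000)/4.2426 = 0.3333.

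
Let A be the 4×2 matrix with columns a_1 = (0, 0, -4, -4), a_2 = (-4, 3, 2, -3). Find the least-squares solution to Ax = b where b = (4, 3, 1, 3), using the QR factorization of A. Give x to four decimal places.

x = (-0.4600, -0.3200)

a_1 = (0, 0, -4, -4); ‖a_1‖ = 5.6569, so q_1 = (0.0000, 0.0000, -0.7071, -0.7071).
q_1·a_2 = 0.0000·(-4) + 0.0000·3 + (-0.7071)·2 + (-0.7071)·(-3) = 0.7071.
u_2 = a_2 − 0.7071·q_1 = (-4.0000, 3.0000, 2.5000, -2.5000).
‖u_2‖ = 6.1237, so q_2 = (-0.6532, 0.4899, 0.4082, -0.4082).
Qᵀb = (-2.8284, -1.9596).
Back-substitute: x_2 = -1.9596/6.1237 = -0.3200.
x_1 = (-2.8284 − 0.7071·(-0.3200))/5.6569 = -0.4600.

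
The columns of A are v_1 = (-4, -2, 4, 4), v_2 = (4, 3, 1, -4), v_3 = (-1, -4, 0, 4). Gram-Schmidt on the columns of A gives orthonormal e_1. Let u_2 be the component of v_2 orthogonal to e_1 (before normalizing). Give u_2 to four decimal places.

u_2 = (1.3846, 1.6923, 3.6154, -1.3846)

e_1 = v_1/‖v_1‖ = (-4, -2, 4, 4)/7.2111 = (-0.5547, -0.2774, 0.5547, 0.5547).
r_{12} = e_1·v_2 = -4.7150.
u_2 = v_2 + 4.7150·e_1 = (1.3846, 1.6923, 3.6154, -1.3846).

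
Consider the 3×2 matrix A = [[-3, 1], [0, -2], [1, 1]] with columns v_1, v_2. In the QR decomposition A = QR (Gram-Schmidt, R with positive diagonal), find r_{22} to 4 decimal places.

r_{22} = 2.3664

v_1 = (-3, 0, 1); ‖v_1‖ = 3.1623, so q_1 = (-0.9487, 0.0000, 0.3162).
q_1·v_2 = (-0.9487)·1 + 0.0000·(-2) + 0.3162·1 = -0.6325.
u_2 = v_2 + 0.6325·q_1 = (0.4000, -2.0000, 1.2000).
r_{22} = ‖u_2‖ = 2.3664.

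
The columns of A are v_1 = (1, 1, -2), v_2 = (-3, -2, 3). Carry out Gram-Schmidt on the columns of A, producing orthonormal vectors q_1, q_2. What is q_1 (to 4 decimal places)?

v_1 = (1, 1, -2); ‖v_1‖ = 2.4495, so q_1 = (0.4082, 0.4082, -0.8165).

q_1 = (0.4082, 0.4082, -0.8165)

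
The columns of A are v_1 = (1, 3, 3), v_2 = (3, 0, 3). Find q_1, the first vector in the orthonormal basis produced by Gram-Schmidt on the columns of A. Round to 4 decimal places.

q_1 = (0.2294, 0.6882, 0.6882)

v_1 = (1, 3, 3); ‖v_1‖ = 4.3589, so q_1 = (0.2294, 0.6882, 0.6882).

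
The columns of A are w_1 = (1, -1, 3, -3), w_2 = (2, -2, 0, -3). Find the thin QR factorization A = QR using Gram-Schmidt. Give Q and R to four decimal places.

Q = [[0.2236, 0.4617], [-0.2236, -0.4617], [0.6708, -0.6669], [-0.6708, -0.3591]], R = [[4.4721, 2.9069], [0.0000, 2.9240]]

w_1 = (1, -1, 3, -3); ‖w_1‖ = 4.4721, so e_1 = (0.2236, -0.2236, 0.6708, -0.6708).
e_1·w_2 = 0.2236·2 + (-0.2236)·(-2) + 0.6708·0 + (-0.6708)·(-3) = 2.9069.
u_2 = w_2 − 2.9069·e_1 = (1.3500, -1.3500, -1.9500, -1.0500).
‖u_2‖ = 2.9240, so e_2 = (0.4617, -0.4617, -0.6669, -0.3591).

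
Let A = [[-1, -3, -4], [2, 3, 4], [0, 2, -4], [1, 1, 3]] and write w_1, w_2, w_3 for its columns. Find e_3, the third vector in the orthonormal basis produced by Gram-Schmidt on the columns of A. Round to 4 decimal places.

w_1 = (-1, 2, 0, 1); ‖w_1‖ = 2.4495, so e_1 = (-0.4082, 0.8165, 0.0000, 0.4082).
e_1·w_2 = (-0.4082)·(-3) + 0.8165·3 + 0.0000·2 + 0.4082·1 = 4.0825.
u_2 = w_2 − 4.0825·e_1 = (-1.3333, -0.3333, 2.0000, -0.6667).
‖u_2‖ = 2.5166, so e_2 = (-0.5298, -0.1325, 0.7947, -0.2649).
e_1·w_3 = (-0.4082)·(-4) + 0.8165·4 + 0.0000·(-4) + 0.4082·3 = 6.1237; e_2·w_3 = (-0.5298)·(-4) + (-0.1325)·4 + 0.7947·(-4) + (-0.2649)·3 = -2.3842.
u_3 = w_3 − 6.1237·e_1 + 2.3842·e_2 = (-2.7632, -1.3158, -2.1053, -0.1316).
‖u_3‖ = 3.7170, so e_3 = (-0.7434, -0.3540, -0.5664, -0.0354).

e_3 = (-0.7434, -0.3540, -0.5664, -0.0354)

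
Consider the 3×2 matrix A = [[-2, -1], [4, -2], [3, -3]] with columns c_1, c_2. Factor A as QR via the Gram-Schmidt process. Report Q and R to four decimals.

c_1 = (-2, 4, 3); ‖c_1‖ = 5.3852, so q_1 = (-0.3714, 0.7428, 0.5571).
q_1·c_2 = (-0.3714)·(-1) + 0.7428·(-2) + 0.5571·(-3) = -2.7854.
u_2 = c_2 + 2.7854·q_1 = (-2.0345, 0.0690, -1.4483).
‖u_2‖ = 2.4983, so q_2 = (-0.8144, 0.0276, -0.5797).

Q = [[-0.3714, -0.8144], [0.7428, 0.0276], [0.5571, -0.5797]], R = [[5.3852, -2.7854], [0.0000, 2.4983]]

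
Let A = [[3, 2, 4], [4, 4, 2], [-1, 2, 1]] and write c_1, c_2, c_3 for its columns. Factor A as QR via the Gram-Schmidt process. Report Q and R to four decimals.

Q = [[0.5883, -0.1048, 0.8018], [0.7845, 0.3145, -0.5345], [-0.1961, 0.9435, 0.2673]], R = [[5.0990, 3.9223, 3.7262], [0.0000, 2.9352, 1.1531], [0.0000, 0.0000, 2.4054]]

q_1 = c_1/‖c_1‖ = (3, 4, -1)/5.0990 = (0.5883, 0.7845, -0.1961).
r_{12} = q_1·c_2 = 3.9223.
u_2 = c_2 − 3.9223·q_1 = (-0.3077, 0.9231, 2.7692).
‖u_2‖ = 2.9352, so q_2 = (-0.1048, 0.3145, 0.9435).
r_{13} = q_1·c_3 = 3.7262; r_{23} = q_2·c_3 = 1.1531.
u_3 = c_3 − 3.7262·q_1 − 1.1531·q_2 = (1.9286, -1.2857, 0.6429).
‖u_3‖ = 2.4054, so q_3 = (0.8018, -0.5345, 0.2673).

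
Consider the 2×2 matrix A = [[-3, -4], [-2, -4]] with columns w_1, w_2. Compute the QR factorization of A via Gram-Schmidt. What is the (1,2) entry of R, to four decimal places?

r_{12} = 5.5470

w_1 = (-3, -2); ‖w_1‖ = 3.6056, so q_1 = (-0.8321, -0.5547).
r_{12} = q_1·w_2 = 5.5470.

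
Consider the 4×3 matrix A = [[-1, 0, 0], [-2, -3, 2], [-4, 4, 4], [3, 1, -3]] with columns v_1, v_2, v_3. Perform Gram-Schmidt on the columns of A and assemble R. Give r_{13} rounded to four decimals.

r_{13} = -5.2947

v_1 = (-1, -2, -4, 3); ‖v_1‖ = 5.4772, so q_1 = (-0.1826, -0.3651, -0.7303, 0.5477).
r_{13} = q_1·v_3 = -5.2947.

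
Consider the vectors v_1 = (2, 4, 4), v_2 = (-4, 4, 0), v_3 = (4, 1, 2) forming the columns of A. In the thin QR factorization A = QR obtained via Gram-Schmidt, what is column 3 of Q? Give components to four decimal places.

v_1 = (2, 4, 4); ‖v_1‖ = 6.0000, so q_1 = (0.3333, 0.6667, 0.6667).
q_1·v_2 = 0.3333·(-4) + 0.6667·4 + 0.6667·0 = 1.3333.
u_2 = v_2 − 1.3333·q_1 = (-4.4444, 3.1111, -0.8889).
‖u_2‖ = 5.4975, so q_2 = (-0.8085, 0.5659, -0.1617).
q_1·v_3 = 0.3333·4 + 0.6667·1 + 0.6667·2 = 3.3333; q_2·v_3 = (-0.8085)·4 + 0.5659·1 + (-0.1617)·2 = -2.9913.
u_3 = v_3 − 3.3333·q_1 + 2.9913·q_2 = (0.4706, 0.4706, -0.7059).
‖u_3‖ = 0.9701, so q_3 = (0.4851, 0.4851, -0.7276).

q_3 = (0.4851, 0.4851, -0.7276)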